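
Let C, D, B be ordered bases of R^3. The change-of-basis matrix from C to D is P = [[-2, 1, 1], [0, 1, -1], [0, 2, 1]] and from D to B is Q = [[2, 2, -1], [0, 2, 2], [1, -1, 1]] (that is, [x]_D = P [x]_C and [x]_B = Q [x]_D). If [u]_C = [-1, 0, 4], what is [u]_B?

Composing the changes, [u]_B = Q P [u]_C.
Q P = [[-4, 2, -1], [0, 6, 0], [-2, 2, 3]]; applying this to [-1, 0, 4] gives [0, 0, 14].

[0, 0, 14]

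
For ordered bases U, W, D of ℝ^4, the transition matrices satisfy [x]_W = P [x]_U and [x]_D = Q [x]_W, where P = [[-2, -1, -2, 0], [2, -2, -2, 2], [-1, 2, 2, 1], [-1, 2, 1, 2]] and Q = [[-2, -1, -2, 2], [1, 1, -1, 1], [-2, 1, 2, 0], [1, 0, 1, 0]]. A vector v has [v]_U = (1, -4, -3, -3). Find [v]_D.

(-26, 18, -42, -10)

First [v]_W = P [v]_U = (8, 10, -18, -18).
Then [v]_D = Q [v]_W = (-26, 18, -42, -10).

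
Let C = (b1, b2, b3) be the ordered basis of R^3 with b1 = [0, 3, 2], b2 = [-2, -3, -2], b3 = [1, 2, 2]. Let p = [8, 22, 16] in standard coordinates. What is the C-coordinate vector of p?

Write p = c_1 b1 + ... + c_3 b3 and solve for the c_i.
Row-reducing the augmented matrix [M | p] gives c = (3, -3, 2).
Check: 3b1 - 3b2 + 2b3 = [8, 22, 16].

[3, -3, 2]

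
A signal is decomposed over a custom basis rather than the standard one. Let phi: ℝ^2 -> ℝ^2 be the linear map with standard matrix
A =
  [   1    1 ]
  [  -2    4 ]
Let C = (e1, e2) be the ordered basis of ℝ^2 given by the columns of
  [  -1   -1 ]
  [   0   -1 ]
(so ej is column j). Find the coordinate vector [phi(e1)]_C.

Column 1 of [phi]_C is the C-coordinate vector of phi(e1).
In standard coordinates phi(e1) = A e1 = <-1, 2>.
Converting to C: <-1, 2> = 3e1 - 2e2, so the coordinate vector is <3, -2>.

<3, -2>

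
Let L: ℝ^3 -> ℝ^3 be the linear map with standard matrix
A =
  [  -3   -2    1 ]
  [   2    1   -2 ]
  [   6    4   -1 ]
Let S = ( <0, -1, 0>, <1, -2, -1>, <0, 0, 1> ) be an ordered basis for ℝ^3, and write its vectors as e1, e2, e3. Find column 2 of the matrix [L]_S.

Column 2 of [L]_S is the S-coordinate vector of L(e2).
In standard coordinates L(e2) = A e2 = <0, 2, -1>.
Converting to S: <0, 2, -1> = -2e1 + 0·e2 - e3, so the coordinate vector is <-2, 0, -1>.

<-2, 0, -1>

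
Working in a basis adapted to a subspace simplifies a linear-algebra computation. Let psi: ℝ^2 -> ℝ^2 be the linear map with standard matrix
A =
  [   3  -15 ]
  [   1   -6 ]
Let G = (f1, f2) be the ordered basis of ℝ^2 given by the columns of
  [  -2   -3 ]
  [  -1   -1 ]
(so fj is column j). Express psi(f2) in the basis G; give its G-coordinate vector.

Column 2 of [psi]_G is the G-coordinate vector of psi(f2).
In standard coordinates psi(f2) = A f2 = <6, 3>.
Converting to G: <6, 3> = -3f1 + 0·f2, so the coordinate vector is <-3, 0>.

<-3, 0>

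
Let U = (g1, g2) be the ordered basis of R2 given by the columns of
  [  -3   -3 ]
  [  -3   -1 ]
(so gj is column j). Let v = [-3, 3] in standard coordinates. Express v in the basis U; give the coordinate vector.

Write v = c_1 g1 + c_2 g2 and solve for the c_i.
System: -3c_1 - 3c_2 = -3, -3c_1 - c_2 = 3; solving gives c_1 = -2, c_2 = 3.
Check: -2g1 + 3g2 = [-3, 3].

[-2, 3]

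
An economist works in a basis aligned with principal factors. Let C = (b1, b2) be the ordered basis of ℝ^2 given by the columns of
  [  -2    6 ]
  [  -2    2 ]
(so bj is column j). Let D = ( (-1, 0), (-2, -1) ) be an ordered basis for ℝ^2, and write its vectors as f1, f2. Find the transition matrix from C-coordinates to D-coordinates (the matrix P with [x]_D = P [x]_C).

[[-2, -2], [2, -2]]

Take x = bj: its C-coordinates are the j-th standard unit vector, so P e_j — column j of P — equals [bj]_D.
b1 = -2f1 + 2f2, giving column 1 = (-2, 2); repeating for each j gives P = [[-2, -2], [2, -2]].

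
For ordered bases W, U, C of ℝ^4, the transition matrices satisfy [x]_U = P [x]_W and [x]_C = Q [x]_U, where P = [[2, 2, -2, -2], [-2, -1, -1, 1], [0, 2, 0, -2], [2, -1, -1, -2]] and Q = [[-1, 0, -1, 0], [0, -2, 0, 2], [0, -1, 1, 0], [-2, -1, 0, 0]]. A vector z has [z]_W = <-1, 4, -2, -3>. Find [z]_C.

<-30, 10, 17, -29>

Apply P to get U-coordinates <16, -3, 14, 2>, then Q to get C-coordinates.
The result is [z]_C = <-30, 10, 17, -29>.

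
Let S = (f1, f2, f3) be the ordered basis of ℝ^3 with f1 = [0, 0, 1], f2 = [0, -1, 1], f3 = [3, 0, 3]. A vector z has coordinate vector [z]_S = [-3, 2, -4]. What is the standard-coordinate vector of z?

z = M [z]_S, where M has columns f1, ..., f3.
Carrying out the matrix-vector product, z = [-12, -2, -13].

[-12, -2, -13]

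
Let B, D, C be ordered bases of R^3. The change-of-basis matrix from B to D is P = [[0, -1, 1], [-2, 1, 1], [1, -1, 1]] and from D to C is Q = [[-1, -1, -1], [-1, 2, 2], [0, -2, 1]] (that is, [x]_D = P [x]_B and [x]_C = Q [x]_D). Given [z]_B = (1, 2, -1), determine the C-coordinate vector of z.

Apply P to get D-coordinates (-3, -1, -2), then Q to get C-coordinates.
The result is [z]_C = (6, -3, 0).

(6, -3, 0)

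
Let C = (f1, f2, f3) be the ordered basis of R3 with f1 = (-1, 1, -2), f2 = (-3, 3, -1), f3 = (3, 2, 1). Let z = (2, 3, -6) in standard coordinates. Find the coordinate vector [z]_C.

(4, -1, 1)

Write z = c_1 f1 + ... + c_3 f3 and solve for the c_i.
Solving this 3x3 system gives c = (4, -1, 1).
Check: 4f1 - f2 + f3 = (2, 3, -6).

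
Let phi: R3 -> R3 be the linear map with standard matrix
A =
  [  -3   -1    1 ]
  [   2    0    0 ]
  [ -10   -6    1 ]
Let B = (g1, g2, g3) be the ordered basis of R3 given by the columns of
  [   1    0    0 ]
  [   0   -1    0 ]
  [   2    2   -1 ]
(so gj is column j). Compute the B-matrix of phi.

[[-1, 3, -1], [-2, 0, 0], [2, -2, -1]]

Let P have columns g1, ..., g3. Then [phi]_B = P^(-1) A P.
Here det P = 1, so P^(-1) is integer; computing A P first and then P^(-1)(A P) gives [[-1, 3, -1], [-2, 0, 0], [2, -2, -1]].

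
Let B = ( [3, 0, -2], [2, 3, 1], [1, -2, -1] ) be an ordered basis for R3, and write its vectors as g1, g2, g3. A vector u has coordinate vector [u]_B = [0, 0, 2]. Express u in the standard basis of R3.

By definition u = 0·g1 + 0·g2 + 2g3.
Summing componentwise gives [2, -4, -2].

[2, -4, -2]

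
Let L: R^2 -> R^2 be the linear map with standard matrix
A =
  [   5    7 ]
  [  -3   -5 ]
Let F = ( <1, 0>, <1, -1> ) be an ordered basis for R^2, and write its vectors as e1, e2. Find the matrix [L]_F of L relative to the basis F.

[[2, 0], [3, -2]]

With P the matrix whose columns are e1, e2, [L]_F = P^(-1) A P.
Column by column: L(e1) = A e1 = <5, -3>; its F-coordinates <2, 3> give column 1.
Continuing for each basis vector yields [L]_F = [[2, 0], [3, -2]].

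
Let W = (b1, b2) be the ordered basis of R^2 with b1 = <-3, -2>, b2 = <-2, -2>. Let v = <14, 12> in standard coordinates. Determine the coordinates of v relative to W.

<-2, -4>

Write v = c_1 b1 + c_2 b2 and solve for the c_i.
System: -3c_1 - 2c_2 = 14, -2c_1 - 2c_2 = 12; solving gives c_1 = -2, c_2 = -4.
Check: -2b1 - 4b2 = <14, 12>.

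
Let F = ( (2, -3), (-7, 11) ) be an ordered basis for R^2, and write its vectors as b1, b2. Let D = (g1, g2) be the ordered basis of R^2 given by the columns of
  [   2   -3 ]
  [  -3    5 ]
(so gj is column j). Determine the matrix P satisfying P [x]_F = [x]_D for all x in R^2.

Take x = bj: its F-coordinates are the j-th standard unit vector, so P e_j — column j of P — equals [bj]_D.
b1 = g1 + 0·g2, giving column 1 = (1, 0); repeating for each j gives P = [[1, -2], [0, 1]].

[[1, -2], [0, 1]]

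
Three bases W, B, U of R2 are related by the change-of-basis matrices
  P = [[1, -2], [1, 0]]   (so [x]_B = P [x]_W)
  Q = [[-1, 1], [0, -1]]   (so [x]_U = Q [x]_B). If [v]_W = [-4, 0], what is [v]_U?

[0, 4]

First [v]_B = P [v]_W = [-4, -4].
Then [v]_U = Q [v]_B = [0, 4].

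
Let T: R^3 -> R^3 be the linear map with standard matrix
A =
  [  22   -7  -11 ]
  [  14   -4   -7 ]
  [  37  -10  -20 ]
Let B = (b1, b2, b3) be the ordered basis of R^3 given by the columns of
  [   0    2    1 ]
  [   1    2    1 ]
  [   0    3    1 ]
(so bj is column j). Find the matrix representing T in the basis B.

With P the matrix whose columns are b1, ..., b3, [T]_B = P^(-1) A P.
Column by column: T(b1) = A b1 = [-7, -4, -10]; its B-coordinates [3, -3, -1] give column 1.
Continuing for each basis vector yields [T]_B = [[3, 2, -1], [-3, -3, 3], [-1, 3, -2]].

[[3, 2, -1], [-3, -3, 3], [-1, 3, -2]]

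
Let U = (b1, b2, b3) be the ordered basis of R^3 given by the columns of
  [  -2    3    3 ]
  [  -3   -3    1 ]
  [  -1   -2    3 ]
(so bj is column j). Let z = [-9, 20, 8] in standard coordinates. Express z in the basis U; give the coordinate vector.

We seek scalars with c_1 b1 + ... + c_3 b3 = z; equivalently solve M c = z where the columns of M are b1, ..., b3.
Gaussian elimination on [M | z] yields c = (-3, -4, -1).
Check: -3b1 - 4b2 - b3 = [-9, 20, 8].

[-3, -4, -1]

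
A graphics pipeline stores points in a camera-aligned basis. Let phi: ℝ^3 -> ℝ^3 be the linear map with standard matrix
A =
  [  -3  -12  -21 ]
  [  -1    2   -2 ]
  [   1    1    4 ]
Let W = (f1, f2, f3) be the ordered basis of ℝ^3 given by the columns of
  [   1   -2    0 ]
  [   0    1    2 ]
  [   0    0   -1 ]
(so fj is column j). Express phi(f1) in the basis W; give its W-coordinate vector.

[-1, 1, -1]

Compute phi(f1) = A f1 = [-3, -1, 1] in standard coordinates.
Then write this in W-coordinates: solve for y in y_1 f1 + ... + y_3 f3 = [-3, -1, 1].
This gives y = [-1, 1, -1], which is column 1 of [phi]_W.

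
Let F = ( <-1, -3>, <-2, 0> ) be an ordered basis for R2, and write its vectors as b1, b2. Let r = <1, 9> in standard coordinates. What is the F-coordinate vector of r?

<-3, 1>

We seek scalars with c_1 b1 + c_2 b2 = r; equivalently solve M c = r where the columns of M are b1, b2.
System: -c_1 - 2c_2 = 1, -3c_1 + 0c_2 = 9; solving gives c_1 = -3, c_2 = 1.
Check: -3b1 + b2 = <1, 9>.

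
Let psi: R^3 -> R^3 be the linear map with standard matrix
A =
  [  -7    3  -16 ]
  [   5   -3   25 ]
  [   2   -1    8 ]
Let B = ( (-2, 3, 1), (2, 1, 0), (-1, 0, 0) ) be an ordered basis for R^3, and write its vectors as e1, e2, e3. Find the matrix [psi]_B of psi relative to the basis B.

Let P have columns e1, ..., e3. Then [psi]_B = P^(-1) A P.
Here det P = 1, so P^(-1) is integer; computing A P first and then P^(-1)(A P) gives [[1, 3, -2], [3, -2, 1], [-3, 1, -1]].

[[1, 3, -2], [3, -2, 1], [-3, 1, -1]]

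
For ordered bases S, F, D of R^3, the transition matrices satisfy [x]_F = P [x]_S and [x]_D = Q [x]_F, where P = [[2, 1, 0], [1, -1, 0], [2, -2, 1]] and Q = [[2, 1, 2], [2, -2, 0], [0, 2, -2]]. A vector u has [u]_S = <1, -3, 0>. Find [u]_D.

Composing the changes, [u]_D = Q P [u]_S.
Q P = [[9, -3, 2], [2, 4, 0], [-2, 2, -2]]; applying this to <1, -3, 0> gives <18, -10, -8>.

<18, -10, -8>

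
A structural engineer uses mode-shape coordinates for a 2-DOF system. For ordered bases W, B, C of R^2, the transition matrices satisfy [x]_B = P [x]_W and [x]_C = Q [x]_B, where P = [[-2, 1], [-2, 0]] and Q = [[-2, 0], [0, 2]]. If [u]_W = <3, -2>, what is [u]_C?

<16, -12>

Apply P to get B-coordinates <-8, -6>, then Q to get C-coordinates.
The result is [u]_C = <16, -12>.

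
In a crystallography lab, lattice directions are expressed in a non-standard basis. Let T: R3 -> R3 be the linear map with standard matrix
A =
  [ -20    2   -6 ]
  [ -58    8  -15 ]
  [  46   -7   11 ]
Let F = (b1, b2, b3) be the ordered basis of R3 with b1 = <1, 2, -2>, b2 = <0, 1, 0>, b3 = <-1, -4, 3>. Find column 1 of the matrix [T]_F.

Compute T(b1) = A b1 = <-4, -12, 10> in standard coordinates.
Then write this in F-coordinates: solve for y in y_1 b1 + ... + y_3 b3 = <-4, -12, 10>.
This gives y = <-2, 0, 2>, which is column 1 of [T]_F.

<-2, 0, 2>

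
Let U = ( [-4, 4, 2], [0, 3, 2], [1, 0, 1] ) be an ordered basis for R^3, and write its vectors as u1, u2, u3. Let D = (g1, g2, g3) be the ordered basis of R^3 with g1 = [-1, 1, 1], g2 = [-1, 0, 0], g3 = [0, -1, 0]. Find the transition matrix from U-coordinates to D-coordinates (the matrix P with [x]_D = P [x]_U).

[[2, 2, 1], [2, -2, -2], [-2, -1, 1]]

Let M have columns uj and N have columns gj. Then for every x, N [x]_D = x = M [x]_U, so P = N^(-1) M.
Since det N = 1, N^(-1) has integer entries; multiplying gives P = [[2, 2, 1], [2, -2, -2], [-2, -1, 1]].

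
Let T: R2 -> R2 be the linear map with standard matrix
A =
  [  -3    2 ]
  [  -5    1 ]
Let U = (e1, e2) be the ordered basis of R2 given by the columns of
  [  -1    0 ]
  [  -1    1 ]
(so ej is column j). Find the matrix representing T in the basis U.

[[-1, -2], [3, -1]]

The j-th column of [T]_U is [T(ej)]_U.
T(e1) = A e1 = <1, 4> = -e1 + 3e2, so column 1 is <-1, 3>.
Repeating for e2 and assembling the columns gives [[-1, -2], [3, -1]].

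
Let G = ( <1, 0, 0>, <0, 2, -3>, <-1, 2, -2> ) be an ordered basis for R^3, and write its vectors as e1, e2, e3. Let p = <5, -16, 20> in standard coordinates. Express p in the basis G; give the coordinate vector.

Write p = c_1 e1 + ... + c_3 e3 and solve for the c_i.
Gaussian elimination on [M | p] yields c = (1, -4, -4).
Check: e1 - 4e2 - 4e3 = <5, -16, 20>.

<1, -4, -4>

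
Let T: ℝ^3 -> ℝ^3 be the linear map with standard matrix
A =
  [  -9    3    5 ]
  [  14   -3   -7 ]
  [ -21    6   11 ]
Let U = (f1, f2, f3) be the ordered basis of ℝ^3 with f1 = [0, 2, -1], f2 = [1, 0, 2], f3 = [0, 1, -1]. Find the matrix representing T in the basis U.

The j-th column of [T]_U is [T(fj)]_U.
T(f1) = A f1 = [1, 1, 1] = 0·f1 + f2 + f3, so column 1 is [0, 1, 1].
Repeating for f2, f3 and assembling the columns gives [[0, -1, 3], [1, 1, -2], [1, 2, -2]].

[[0, -1, 3], [1, 1, -2], [1, 2, -2]]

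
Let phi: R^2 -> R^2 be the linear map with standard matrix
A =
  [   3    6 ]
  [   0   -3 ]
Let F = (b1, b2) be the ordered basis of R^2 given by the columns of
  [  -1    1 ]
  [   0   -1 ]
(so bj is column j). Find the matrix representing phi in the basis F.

[[3, 0], [0, -3]]

The j-th column of [phi]_F is [phi(bj)]_F.
phi(b1) = A b1 = [-3, 0] = 3b1 + 0·b2, so column 1 is [3, 0].
Repeating for b2 and assembling the columns gives [[3, 0], [0, -3]].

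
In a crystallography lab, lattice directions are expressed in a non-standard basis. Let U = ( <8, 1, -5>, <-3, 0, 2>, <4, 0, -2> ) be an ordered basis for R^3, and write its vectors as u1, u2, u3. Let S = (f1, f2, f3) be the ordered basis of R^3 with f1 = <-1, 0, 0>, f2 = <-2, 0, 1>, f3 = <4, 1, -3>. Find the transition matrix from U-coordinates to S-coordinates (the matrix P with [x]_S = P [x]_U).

Column j of P is [uj]_S, since P maps U-coordinates to S-coordinates.
Expressing u1 in S: u1 = 0·f1 - 2f2 + f3, so column 1 of P is <0, -2, 1>.
Doing the same for each uj gives P = [[0, -1, 0], [-2, 2, -2], [1, 0, 0]].

[[0, -1, 0], [-2, 2, -2], [1, 0, 0]]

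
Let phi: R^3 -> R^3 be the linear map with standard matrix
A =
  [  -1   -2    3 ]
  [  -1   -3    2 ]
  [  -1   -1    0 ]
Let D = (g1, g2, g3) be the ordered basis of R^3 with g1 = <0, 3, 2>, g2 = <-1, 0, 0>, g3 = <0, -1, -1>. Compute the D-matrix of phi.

[[-2, 0, 0], [0, -1, 1], [-1, -1, -1]]

With P the matrix whose columns are g1, ..., g3, [phi]_D = P^(-1) A P.
Column by column: phi(g1) = A g1 = <0, -5, -3>; its D-coordinates <-2, 0, -1> give column 1.
Continuing for each basis vector yields [phi]_D = [[-2, 0, 0], [0, -1, 1], [-1, -1, -1]].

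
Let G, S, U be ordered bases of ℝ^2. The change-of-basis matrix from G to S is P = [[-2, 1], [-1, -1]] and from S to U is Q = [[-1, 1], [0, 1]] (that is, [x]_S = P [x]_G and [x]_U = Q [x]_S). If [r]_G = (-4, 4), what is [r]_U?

(-12, 0)

First [r]_S = P [r]_G = (12, 0).
Then [r]_U = Q [r]_S = (-12, 0).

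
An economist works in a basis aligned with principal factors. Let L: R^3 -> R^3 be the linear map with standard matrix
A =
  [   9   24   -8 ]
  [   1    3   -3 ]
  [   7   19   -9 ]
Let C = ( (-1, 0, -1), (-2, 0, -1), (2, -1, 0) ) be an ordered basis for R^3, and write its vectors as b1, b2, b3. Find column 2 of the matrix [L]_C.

Column 2 of [L]_C is the C-coordinate vector of L(b2).
In standard coordinates L(b2) = A b2 = (-10, 1, -5).
Converting to C: (-10, 1, -5) = 2b1 + 3b2 - b3, so the coordinate vector is (2, 3, -1).

(2, 3, -1)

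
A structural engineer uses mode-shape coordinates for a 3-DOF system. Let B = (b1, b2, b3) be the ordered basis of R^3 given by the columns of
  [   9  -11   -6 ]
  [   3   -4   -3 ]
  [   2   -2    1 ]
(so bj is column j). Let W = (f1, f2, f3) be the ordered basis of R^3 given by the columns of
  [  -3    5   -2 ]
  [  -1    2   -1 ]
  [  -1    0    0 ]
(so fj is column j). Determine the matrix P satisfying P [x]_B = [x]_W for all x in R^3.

[[-2, 2, -1], [1, -1, -1], [1, 0, 2]]

Take x = bj: its B-coordinates are the j-th standard unit vector, so P e_j — column j of P — equals [bj]_W.
b1 = -2f1 + f2 + f3, giving column 1 = [-2, 1, 1]; repeating for each j gives P = [[-2, 2, -1], [1, -1, -1], [1, 0, 2]].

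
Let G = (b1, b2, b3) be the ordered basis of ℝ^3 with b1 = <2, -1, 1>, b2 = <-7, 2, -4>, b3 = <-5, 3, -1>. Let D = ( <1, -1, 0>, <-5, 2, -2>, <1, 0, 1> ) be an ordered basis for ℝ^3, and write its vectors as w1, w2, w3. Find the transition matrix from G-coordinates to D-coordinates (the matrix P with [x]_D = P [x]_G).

Let M have columns bj and N have columns wj. Then for every x, N [x]_D = x = M [x]_G, so P = N^(-1) M.
Since det N = -1, N^(-1) has integer entries; multiplying gives P = [[1, 0, -1], [0, 1, 1], [1, -2, 1]].

[[1, 0, -1], [0, 1, 1], [1, -2, 1]]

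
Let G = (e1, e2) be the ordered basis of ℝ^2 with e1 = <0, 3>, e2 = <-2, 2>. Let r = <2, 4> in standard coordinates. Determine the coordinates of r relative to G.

<2, -1>

We seek scalars with c_1 e1 + c_2 e2 = r; equivalently solve M c = r where the columns of M are e1, e2.
System: 0c_1 - 2c_2 = 2, 3c_1 + 2c_2 = 4; solving gives c_1 = 2, c_2 = -1.
Check: 2e1 - e2 = <2, 4>.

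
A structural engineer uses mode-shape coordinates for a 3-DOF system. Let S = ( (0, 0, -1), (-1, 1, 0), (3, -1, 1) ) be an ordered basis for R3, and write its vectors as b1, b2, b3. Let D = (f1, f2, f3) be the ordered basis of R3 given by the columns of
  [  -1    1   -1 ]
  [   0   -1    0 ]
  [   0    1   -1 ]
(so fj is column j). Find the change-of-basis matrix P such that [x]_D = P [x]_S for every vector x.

[[-1, 1, -2], [0, -1, 1], [1, -1, 0]]

Take x = bj: its S-coordinates are the j-th standard unit vector, so P e_j — column j of P — equals [bj]_D.
b1 = -f1 + 0·f2 + f3, giving column 1 = (-1, 0, 1); repeating for each j gives P = [[-1, 1, -2], [0, -1, 1], [1, -1, 0]].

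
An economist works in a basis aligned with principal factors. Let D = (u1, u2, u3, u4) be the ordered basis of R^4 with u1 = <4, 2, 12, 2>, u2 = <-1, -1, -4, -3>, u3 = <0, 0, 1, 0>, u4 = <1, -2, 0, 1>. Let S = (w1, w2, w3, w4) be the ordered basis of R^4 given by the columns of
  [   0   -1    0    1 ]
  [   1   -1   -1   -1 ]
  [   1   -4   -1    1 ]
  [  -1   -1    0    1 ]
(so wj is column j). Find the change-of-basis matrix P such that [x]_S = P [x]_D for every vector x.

[[2, 2, 0, 0], [-2, 1, -1, 0], [0, 2, 2, 1], [2, 0, -1, 1]]

Take x = uj: its D-coordinates are the j-th standard unit vector, so P e_j — column j of P — equals [uj]_S.
u1 = 2w1 - 2w2 + 0·w3 + 2w4, giving column 1 = <2, -2, 0, 2>; repeating for each j gives P = [[2, 2, 0, 0], [-2, 1, -1, 0], [0, 2, 2, 1], [2, 0, -1, 1]].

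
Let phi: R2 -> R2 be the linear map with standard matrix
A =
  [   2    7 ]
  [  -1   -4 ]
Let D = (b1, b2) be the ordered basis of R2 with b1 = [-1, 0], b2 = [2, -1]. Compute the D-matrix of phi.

Let P have columns b1, b2. Then [phi]_D = P^(-1) A P.
Here det P = 1, so P^(-1) is integer; computing A P first and then P^(-1)(A P) gives [[0, -1], [-1, -2]].

[[0, -1], [-1, -2]]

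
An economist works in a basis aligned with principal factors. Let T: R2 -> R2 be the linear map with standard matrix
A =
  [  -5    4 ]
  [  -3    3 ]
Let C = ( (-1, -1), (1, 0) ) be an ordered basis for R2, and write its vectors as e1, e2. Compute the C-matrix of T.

[[0, 3], [1, -2]]

Let P have columns e1, e2. Then [T]_C = P^(-1) A P.
Here det P = 1, so P^(-1) is integer; computing A P first and then P^(-1)(A P) gives [[0, 3], [1, -2]].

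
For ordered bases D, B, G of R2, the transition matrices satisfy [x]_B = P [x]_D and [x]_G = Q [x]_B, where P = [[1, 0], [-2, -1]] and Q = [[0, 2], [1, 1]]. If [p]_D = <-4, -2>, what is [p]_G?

Composing the changes, [p]_G = Q P [p]_D.
Q P = [[-4, -2], [-1, -1]]; applying this to <-4, -2> gives <20, 6>.

<20, 6>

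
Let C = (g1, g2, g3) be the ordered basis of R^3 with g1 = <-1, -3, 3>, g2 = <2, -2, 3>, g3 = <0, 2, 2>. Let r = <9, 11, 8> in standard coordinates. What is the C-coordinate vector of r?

We seek scalars with c_1 g1 + ... + c_3 g3 = r; equivalently solve M c = r where the columns of M are g1, ..., g3.
Solving this 3x3 system gives c = (-3, 3, 4).
Check: -3g1 + 3g2 + 4g3 = <9, 11, 8>.

<-3, 3, 4>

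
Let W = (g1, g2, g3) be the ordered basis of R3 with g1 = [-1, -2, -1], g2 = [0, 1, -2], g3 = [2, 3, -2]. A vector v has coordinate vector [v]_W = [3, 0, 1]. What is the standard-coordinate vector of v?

By definition v = 3g1 + 0·g2 + g3.
Summing componentwise gives [-1, -3, -5].

[-1, -3, -5]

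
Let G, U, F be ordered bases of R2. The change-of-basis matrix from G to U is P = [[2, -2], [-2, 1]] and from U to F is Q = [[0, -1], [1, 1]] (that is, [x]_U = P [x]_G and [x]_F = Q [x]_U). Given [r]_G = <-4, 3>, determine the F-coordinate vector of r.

<-11, -3>

Composing the changes, [r]_F = Q P [r]_G.
Q P = [[2, -1], [0, -1]]; applying this to <-4, 3> gives <-11, -3>.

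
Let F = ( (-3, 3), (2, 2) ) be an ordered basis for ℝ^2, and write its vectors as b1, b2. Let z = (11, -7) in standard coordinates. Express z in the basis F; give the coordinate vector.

Write z = c_1 b1 + c_2 b2 and solve for the c_i.
System: -3c_1 + 2c_2 = 11, 3c_1 + 2c_2 = -7; solving gives c_1 = -3, c_2 = 1.
Check: -3b1 + b2 = (11, -7).

(-3, 1)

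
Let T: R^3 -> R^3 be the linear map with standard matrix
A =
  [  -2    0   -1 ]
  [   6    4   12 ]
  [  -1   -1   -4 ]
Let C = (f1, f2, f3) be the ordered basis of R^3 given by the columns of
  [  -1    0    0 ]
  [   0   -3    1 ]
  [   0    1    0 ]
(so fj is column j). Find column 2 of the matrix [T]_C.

(1, -1, -3)

Compute T(f2) = A f2 = (-1, 0, -1) in standard coordinates.
Then write this in C-coordinates: solve for y in y_1 f1 + ... + y_3 f3 = (-1, 0, -1).
This gives y = (1, -1, -3), which is column 2 of [T]_C.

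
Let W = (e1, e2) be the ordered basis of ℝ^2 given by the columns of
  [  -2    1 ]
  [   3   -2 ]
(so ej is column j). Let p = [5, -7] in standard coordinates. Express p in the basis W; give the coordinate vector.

We seek scalars with c_1 e1 + c_2 e2 = p; equivalently solve M c = p where the columns of M are e1, e2.
System: -2c_1 + c_2 = 5, 3c_1 - 2c_2 = -7; solving gives c_1 = -3, c_2 = -1.
Check: -3e1 - e2 = [5, -7].

[-3, -1]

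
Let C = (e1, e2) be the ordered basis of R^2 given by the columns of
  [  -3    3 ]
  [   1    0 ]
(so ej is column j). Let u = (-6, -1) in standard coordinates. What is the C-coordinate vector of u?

(-1, -3)

Write u = c_1 e1 + c_2 e2 and solve for the c_i.
System: -3c_1 + 3c_2 = -6, c_1 + 0c_2 = -1; solving gives c_1 = -1, c_2 = -3.
Check: -e1 - 3e2 = (-6, -1).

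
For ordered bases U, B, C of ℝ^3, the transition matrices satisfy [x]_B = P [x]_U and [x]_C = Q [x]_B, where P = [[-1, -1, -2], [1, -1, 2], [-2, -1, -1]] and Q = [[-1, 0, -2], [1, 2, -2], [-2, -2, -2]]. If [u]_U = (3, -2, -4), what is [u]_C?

(-7, 1, -8)

First [u]_B = P [u]_U = (7, -3, 0).
Then [u]_C = Q [u]_B = (-7, 1, -8).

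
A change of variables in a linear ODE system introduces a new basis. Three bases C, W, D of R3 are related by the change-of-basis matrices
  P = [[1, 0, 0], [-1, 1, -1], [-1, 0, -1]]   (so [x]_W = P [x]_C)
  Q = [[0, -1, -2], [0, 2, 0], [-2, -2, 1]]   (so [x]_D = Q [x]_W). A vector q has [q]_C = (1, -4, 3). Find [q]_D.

First [q]_W = P [q]_C = (1, -8, -4).
Then [q]_D = Q [q]_W = (16, -16, 10).

(16, -16, 10)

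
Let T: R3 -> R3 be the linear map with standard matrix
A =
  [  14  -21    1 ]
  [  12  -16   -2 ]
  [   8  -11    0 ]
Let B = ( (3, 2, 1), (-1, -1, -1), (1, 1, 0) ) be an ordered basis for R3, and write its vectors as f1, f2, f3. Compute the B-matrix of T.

[[-1, 0, -3], [-3, -3, 0], [1, 3, 2]]

Let P have columns f1, ..., f3. Then [T]_B = P^(-1) A P.
Here det P = 1, so P^(-1) is integer; computing A P first and then P^(-1)(A P) gives [[-1, 0, -3], [-3, -3, 0], [1, 3, 2]].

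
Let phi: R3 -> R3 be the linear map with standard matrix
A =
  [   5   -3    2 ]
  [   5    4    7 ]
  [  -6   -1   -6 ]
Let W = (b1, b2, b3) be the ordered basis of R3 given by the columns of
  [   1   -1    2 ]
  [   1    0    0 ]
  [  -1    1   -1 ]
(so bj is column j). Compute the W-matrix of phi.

[[2, 2, 3], [0, -1, -1], [-1, -3, 2]]

With P the matrix whose columns are b1, ..., b3, [phi]_W = P^(-1) A P.
Column by column: phi(b1) = A b1 = [0, 2, -1]; its W-coordinates [2, 0, -1] give column 1.
Continuing for each basis vector yields [phi]_W = [[2, 2, 3], [0, -1, -1], [-1, -3, 2]].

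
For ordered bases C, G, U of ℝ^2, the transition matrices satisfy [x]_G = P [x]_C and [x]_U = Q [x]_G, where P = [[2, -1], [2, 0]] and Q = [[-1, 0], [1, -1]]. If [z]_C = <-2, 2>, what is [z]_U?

<6, -2>

First [z]_G = P [z]_C = <-6, -4>.
Then [z]_U = Q [z]_G = <6, -2>.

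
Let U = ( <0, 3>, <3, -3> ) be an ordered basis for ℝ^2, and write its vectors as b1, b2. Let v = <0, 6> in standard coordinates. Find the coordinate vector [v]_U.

[v]_U is the unique c with M c = v, where M has columns b1, b2.
System: 0c_1 + 3c_2 = 0, 3c_1 - 3c_2 = 6; solving gives c_1 = 2, c_2 = 0.
Check: 2b1 + 0·b2 = <0, 6>.

<2, 0>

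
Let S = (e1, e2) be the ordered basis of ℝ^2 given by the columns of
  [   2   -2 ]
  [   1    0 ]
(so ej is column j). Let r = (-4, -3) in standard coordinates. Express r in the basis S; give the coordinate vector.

(-3, -1)

We seek scalars with c_1 e1 + c_2 e2 = r; equivalently solve M c = r where the columns of M are e1, e2.
System: 2c_1 - 2c_2 = -4, c_1 + 0c_2 = -3; solving gives c_1 = -3, c_2 = -1.
Check: -3e1 - e2 = (-4, -3).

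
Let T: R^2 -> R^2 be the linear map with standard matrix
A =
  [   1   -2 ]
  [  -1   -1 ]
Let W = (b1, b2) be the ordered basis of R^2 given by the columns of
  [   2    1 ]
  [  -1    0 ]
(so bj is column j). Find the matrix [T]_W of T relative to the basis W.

The j-th column of [T]_W is [T(bj)]_W.
T(b1) = A b1 = (4, -1) = b1 + 2b2, so column 1 is (1, 2).
Repeating for b2 and assembling the columns gives [[1, 1], [2, -1]].

[[1, 1], [2, -1]]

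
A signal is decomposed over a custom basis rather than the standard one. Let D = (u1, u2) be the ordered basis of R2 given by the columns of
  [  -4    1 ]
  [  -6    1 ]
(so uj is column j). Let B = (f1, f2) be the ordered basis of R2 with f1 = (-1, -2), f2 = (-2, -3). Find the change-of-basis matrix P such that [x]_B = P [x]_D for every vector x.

Take x = uj: its D-coordinates are the j-th standard unit vector, so P e_j — column j of P — equals [uj]_B.
u1 = 0·f1 + 2f2, giving column 1 = (0, 2); repeating for each j gives P = [[0, 1], [2, -1]].

[[0, 1], [2, -1]]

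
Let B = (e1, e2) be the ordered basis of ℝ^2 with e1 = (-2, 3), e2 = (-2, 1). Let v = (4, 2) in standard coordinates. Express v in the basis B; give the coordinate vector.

Write v = c_1 e1 + c_2 e2 and solve for the c_i.
System: -2c_1 - 2c_2 = 4, 3c_1 + c_2 = 2; solving gives c_1 = 2, c_2 = -4.
Check: 2e1 - 4e2 = (4, 2).

(2, -4)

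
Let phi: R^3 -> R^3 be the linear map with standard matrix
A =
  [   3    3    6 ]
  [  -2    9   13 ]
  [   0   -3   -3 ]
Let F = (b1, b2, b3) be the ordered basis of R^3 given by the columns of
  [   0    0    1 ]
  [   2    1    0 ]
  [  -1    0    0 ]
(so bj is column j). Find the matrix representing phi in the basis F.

Let P have columns b1, ..., b3. Then [phi]_F = P^(-1) A P.
Here det P = 1, so P^(-1) is integer; computing A P first and then P^(-1)(A P) gives [[3, 3, 0], [-1, 3, -2], [0, 3, 3]].

[[3, 3, 0], [-1, 3, -2], [0, 3, 3]]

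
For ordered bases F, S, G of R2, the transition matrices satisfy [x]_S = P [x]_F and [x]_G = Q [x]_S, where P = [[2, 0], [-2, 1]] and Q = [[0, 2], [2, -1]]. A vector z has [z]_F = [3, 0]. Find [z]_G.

[-12, 18]

Composing the changes, [z]_G = Q P [z]_F.
Q P = [[-4, 2], [6, -1]]; applying this to [3, 0] gives [-12, 18].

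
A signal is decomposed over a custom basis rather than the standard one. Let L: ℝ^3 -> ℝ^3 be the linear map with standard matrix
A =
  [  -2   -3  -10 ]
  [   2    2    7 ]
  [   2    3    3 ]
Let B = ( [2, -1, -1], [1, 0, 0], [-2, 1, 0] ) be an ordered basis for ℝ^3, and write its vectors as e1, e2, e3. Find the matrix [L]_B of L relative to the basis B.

[[2, -2, 1], [-1, 2, -3], [-3, 0, -1]]

With P the matrix whose columns are e1, ..., e3, [L]_B = P^(-1) A P.
Column by column: L(e1) = A e1 = [9, -5, -2]; its B-coordinates [2, -1, -3] give column 1.
Continuing for each basis vector yields [L]_B = [[2, -2, 1], [-1, 2, -3], [-3, 0, -1]].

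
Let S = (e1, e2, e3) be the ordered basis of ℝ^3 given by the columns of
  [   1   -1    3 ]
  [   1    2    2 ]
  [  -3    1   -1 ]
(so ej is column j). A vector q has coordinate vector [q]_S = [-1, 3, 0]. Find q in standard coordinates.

The coordinates say q = -e1 + 3e2 + 0·e3; adding the scaled basis vectors gives [-4, 5, 6].

[-4, 5, 6]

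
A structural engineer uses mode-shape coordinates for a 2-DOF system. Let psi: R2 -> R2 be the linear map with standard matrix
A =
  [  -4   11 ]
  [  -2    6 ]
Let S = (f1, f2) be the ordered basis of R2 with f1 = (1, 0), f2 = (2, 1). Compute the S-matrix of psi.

The j-th column of [psi]_S is [psi(fj)]_S.
psi(f1) = A f1 = (-4, -2) = 0·f1 - 2f2, so column 1 is (0, -2).
Repeating for f2 and assembling the columns gives [[0, -1], [-2, 2]].

[[0, -1], [-2, 2]]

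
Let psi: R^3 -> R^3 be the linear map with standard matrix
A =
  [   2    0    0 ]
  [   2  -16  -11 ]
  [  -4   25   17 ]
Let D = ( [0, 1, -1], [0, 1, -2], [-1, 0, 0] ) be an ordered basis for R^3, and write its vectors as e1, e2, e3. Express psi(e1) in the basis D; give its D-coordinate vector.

[-2, -3, 0]

Compute psi(e1) = A e1 = [0, -5, 8] in standard coordinates.
Then write this in D-coordinates: solve for y in y_1 e1 + ... + y_3 e3 = [0, -5, 8].
This gives y = [-2, -3, 0], which is column 1 of [psi]_D.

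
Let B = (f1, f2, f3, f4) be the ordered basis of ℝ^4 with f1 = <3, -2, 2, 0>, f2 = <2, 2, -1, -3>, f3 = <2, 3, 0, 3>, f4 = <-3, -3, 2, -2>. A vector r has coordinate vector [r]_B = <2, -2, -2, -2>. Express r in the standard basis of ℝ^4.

r = M [r]_B, where M has columns f1, ..., f4.
Carrying out the matrix-vector product, r = <4, -8, 2, 4>.

<4, -8, 2, 4>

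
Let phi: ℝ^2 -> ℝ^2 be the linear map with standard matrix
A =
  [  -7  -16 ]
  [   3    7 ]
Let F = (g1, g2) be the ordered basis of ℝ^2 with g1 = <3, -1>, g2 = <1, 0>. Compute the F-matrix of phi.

With P the matrix whose columns are g1, g2, [phi]_F = P^(-1) A P.
Column by column: phi(g1) = A g1 = <-5, 2>; its F-coordinates <-2, 1> give column 1.
Continuing for each basis vector yields [phi]_F = [[-2, -3], [1, 2]].

[[-2, -3], [1, 2]]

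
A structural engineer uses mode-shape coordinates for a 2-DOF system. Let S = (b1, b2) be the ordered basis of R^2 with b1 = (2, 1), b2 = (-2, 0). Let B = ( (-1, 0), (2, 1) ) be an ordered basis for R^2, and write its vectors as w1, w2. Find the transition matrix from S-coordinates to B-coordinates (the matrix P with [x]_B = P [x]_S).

Take x = bj: its S-coordinates are the j-th standard unit vector, so P e_j — column j of P — equals [bj]_B.
b1 = 0·w1 + w2, giving column 1 = (0, 1); repeating for each j gives P = [[0, 2], [1, 0]].

[[0, 2], [1, 0]]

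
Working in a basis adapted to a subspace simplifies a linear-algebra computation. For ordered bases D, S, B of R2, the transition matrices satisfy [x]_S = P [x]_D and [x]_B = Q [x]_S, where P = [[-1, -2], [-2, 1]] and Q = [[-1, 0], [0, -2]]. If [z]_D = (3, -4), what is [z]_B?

(-5, 20)

Composing the changes, [z]_B = Q P [z]_D.
Q P = [[1, 2], [4, -2]]; applying this to (3, -4) gives (-5, 20).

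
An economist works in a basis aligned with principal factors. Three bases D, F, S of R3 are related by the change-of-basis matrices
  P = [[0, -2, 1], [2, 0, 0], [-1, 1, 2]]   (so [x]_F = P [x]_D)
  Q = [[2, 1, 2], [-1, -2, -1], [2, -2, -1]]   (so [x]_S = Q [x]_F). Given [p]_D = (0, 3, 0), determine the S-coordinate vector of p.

First [p]_F = P [p]_D = (-6, 0, 3).
Then [p]_S = Q [p]_F = (-6, 3, -15).

(-6, 3, -15)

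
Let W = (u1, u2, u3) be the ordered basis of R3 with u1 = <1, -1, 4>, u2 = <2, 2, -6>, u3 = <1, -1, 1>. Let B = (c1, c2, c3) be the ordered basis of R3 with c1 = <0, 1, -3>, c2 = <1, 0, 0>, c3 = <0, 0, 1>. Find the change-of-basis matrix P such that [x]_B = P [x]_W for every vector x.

[[-1, 2, -1], [1, 2, 1], [1, 0, -2]]

Let M have columns uj and N have columns cj. Then for every x, N [x]_B = x = M [x]_W, so P = N^(-1) M.
Since det N = -1, N^(-1) has integer entries; multiplying gives P = [[-1, 2, -1], [1, 2, 1], [1, 0, -2]].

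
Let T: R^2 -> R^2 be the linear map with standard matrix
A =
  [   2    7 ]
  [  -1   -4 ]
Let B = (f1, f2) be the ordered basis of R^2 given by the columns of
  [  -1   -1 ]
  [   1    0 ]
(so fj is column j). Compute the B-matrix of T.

Let P have columns f1, f2. Then [T]_B = P^(-1) A P.
Here det P = 1, so P^(-1) is integer; computing A P first and then P^(-1)(A P) gives [[-3, 1], [-2, 1]].

[[-3, 1], [-2, 1]]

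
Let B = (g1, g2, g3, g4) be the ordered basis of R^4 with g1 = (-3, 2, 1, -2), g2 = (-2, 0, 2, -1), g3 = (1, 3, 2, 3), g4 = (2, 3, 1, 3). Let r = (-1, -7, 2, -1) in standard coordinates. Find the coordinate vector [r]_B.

(-2, 2, 1, -2)

We seek scalars with c_1 g1 + ... + c_4 g4 = r; equivalently solve M c = r where the columns of M are g1, ..., g4.
Gaussian elimination on [M | r] yields c = (-2, 2, 1, -2).
Check: -2g1 + 2g2 + g3 - 2g4 = (-1, -7, 2, -1).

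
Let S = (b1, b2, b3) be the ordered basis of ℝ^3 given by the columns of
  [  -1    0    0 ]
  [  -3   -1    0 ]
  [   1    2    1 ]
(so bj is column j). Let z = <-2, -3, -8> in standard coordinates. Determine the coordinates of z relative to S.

[z]_S is the unique c with M c = z, where M has columns b1, ..., b3.
Row-reducing the augmented matrix [M | z] gives c = (2, -3, -4).
Check: 2b1 - 3b2 - 4b3 = <-2, -3, -8>.

<2, -3, -4>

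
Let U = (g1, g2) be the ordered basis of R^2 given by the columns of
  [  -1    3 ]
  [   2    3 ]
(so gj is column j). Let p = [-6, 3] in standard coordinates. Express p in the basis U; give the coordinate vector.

Write p = c_1 g1 + c_2 g2 and solve for the c_i.
System: -c_1 + 3c_2 = -6, 2c_1 + 3c_2 = 3; solving gives c_1 = 3, c_2 = -1.
Check: 3g1 - g2 = [-6, 3].

[3, -1]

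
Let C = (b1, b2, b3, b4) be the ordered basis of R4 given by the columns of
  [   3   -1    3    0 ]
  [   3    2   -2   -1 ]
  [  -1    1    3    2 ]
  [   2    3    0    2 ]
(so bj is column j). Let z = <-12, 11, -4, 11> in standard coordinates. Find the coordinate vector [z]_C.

<0, 3, -3, 1>

[z]_C is the unique c with M c = z, where M has columns b1, ..., b4.
Solving this 4x4 system gives c = (0, 3, -3, 1).
Check: 0·b1 + 3b2 - 3b3 + b4 = <-12, 11, -4, 11>.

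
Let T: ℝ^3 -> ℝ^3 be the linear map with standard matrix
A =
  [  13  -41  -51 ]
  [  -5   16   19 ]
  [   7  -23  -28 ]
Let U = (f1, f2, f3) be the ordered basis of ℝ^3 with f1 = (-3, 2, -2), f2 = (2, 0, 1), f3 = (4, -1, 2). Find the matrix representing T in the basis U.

With P the matrix whose columns are f1, ..., f3, [T]_U = P^(-1) A P.
Column by column: T(f1) = A f1 = (-19, 9, -11); its U-coordinates (3, 1, -3) give column 1.
Continuing for each basis vector yields [T]_U = [[3, 3, 1], [1, -2, -3], [-3, -3, 0]].

[[3, 3, 1], [1, -2, -3], [-3, -3, 0]]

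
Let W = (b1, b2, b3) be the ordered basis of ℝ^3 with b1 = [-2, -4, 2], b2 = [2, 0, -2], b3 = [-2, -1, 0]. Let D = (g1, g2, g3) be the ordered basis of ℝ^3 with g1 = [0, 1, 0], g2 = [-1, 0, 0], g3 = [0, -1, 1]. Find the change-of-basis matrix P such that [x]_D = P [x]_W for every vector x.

Column j of P is [bj]_D, since P maps W-coordinates to D-coordinates.
Expressing b1 in D: b1 = -2g1 + 2g2 + 2g3, so column 1 of P is [-2, 2, 2].
Doing the same for each bj gives P = [[-2, -2, -1], [2, -2, 2], [2, -2, 0]].

[[-2, -2, -1], [2, -2, 2], [2, -2, 0]]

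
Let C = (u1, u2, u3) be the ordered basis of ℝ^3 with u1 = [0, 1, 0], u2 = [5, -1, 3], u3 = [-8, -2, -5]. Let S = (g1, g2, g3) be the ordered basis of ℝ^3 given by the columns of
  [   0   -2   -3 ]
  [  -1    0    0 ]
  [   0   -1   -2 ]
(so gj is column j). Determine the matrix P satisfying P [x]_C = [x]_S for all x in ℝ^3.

Column j of P is [uj]_S, since P maps C-coordinates to S-coordinates.
Expressing u1 in S: u1 = -g1 + 0·g2 + 0·g3, so column 1 of P is [-1, 0, 0].
Doing the same for each uj gives P = [[-1, 1, 2], [0, -1, 1], [0, -1, 2]].

[[-1, 1, 2], [0, -1, 1], [0, -1, 2]]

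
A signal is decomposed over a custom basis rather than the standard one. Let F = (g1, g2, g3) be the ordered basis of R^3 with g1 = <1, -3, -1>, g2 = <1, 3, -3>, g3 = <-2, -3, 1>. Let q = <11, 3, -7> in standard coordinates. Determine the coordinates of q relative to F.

We seek scalars with c_1 g1 + ... + c_3 g3 = q; equivalently solve M c = q where the columns of M are g1, ..., g3.
Solving this 3x3 system gives c = (3, 0, -4).
Check: 3g1 + 0·g2 - 4g3 = <11, 3, -7>.

<3, 0, -4>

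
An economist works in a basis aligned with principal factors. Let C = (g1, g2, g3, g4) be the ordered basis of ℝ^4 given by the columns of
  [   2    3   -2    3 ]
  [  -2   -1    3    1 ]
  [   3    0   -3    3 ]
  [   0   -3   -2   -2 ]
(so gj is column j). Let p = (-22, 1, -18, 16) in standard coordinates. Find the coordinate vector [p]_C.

[p]_C is the unique c with M c = p, where M has columns g1, ..., g4.
Row-reducing the augmented matrix [M | p] gives c = (-3, -2, -1, -4).
Check: -3g1 - 2g2 - g3 - 4g4 = (-22, 1, -18, 16).

(-3, -2, -1, -4)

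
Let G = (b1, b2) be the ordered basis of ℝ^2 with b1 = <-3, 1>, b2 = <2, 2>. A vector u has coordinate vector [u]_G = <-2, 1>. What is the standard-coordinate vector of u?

By definition u = -2b1 + b2.
Summing componentwise gives <8, 0>.

<8, 0>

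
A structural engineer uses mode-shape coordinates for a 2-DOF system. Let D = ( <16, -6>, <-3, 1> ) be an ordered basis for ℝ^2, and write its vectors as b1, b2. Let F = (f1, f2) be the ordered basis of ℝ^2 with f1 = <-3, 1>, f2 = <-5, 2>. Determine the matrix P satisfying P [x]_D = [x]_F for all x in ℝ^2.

[[-2, 1], [-2, 0]]

Column j of P is [bj]_F, since P maps D-coordinates to F-coordinates.
Expressing b1 in F: b1 = -2f1 - 2f2, so column 1 of P is <-2, -2>.
Doing the same for each bj gives P = [[-2, 1], [-2, 0]].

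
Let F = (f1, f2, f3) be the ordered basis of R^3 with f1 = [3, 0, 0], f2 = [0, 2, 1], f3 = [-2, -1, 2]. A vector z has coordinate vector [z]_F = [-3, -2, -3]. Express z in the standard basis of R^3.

[-3, -1, -8]

z = M [z]_F, where M has columns f1, ..., f3.
Carrying out the matrix-vector product, z = [-3, -1, -8].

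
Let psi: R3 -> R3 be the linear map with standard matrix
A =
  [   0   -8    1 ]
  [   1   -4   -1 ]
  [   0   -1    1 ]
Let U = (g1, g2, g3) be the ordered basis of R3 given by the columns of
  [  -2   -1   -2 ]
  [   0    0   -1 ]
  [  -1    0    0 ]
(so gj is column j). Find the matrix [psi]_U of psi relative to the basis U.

[[1, 0, -1], [-3, -2, -2], [1, 1, -2]]

Let P have columns g1, ..., g3. Then [psi]_U = P^(-1) A P.
Here det P = -1, so P^(-1) is integer; computing A P first and then P^(-1)(A P) gives [[1, 0, -1], [-3, -2, -2], [1, 1, -2]].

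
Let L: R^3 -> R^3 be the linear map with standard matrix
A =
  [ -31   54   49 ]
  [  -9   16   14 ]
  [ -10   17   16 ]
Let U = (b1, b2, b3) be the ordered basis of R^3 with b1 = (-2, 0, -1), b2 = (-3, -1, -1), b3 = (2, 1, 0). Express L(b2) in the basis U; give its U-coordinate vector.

Column 2 of [L]_U is the U-coordinate vector of L(b2).
In standard coordinates L(b2) = A b2 = (-10, -3, -3).
Converting to U: (-10, -3, -3) = b1 + 2b2 - b3, so the coordinate vector is (1, 2, -1).

(1, 2, -1)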